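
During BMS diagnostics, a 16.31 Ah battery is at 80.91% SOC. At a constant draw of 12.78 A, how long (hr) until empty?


Step 1: remaining = SOC/100 * C_total = 80.91/100 * 16.31 = 13.196 Ah
Step 2: t = remaining / I = 13.196 / 12.78 = 1.033 hr

1.033 hr


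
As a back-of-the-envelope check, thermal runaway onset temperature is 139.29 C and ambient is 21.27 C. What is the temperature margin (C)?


Safety margin = 139.29 C - 21.27 C = 118.02 C

118.02 C


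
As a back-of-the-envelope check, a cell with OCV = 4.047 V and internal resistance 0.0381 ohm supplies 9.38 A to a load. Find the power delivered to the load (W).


Step 1: V_terminal = OCV - I*R = 4.047 - 9.38 * 0.0381 = 3.6896 V
Step 2: P_out = V_terminal * I = 3.6896 * 9.38 = 34.61 W

34.61 W


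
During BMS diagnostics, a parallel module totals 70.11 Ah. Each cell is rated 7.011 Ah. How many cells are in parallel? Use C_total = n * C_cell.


n = C_total / C_cell = 70.11 / 7.011 = 10

10


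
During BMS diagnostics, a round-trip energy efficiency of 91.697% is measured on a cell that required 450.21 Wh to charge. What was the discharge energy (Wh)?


E_dis = eta/100 * E_chg = 91.697/100 * 450.21 = 412.8 Wh

412.8 Wh


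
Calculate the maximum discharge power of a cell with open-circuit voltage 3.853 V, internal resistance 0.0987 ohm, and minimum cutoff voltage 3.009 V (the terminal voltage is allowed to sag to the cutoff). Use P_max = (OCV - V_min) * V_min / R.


P_max = (OCV - V_min) * V_min / R = (3.853 - 3.009) * 3.009 / 0.0987 = 0.844 * 3.009 / 0.0987 = 25.73 W

25.73 W


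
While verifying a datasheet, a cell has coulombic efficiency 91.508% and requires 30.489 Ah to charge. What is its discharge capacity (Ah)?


Q_dis = eta/100 * Q_chg = 91.508/100 * 30.489 = 27.90 Ah

27.90 Ah


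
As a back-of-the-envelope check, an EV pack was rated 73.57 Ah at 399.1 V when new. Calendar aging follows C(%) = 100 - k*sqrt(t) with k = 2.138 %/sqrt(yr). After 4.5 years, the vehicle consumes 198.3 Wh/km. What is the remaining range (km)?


Step 1: capacity retention = 100 - 2.138 * sqrt(4.5) = 100 - 2.138 * 2.1213 = 95.465%
Step 2: C_now = 73.57 * 95.465/100 = 70.234 Ah
Step 3: E_pack = V * C_now = 399.1 * 70.234 = 28030 Wh
Step 4: range = E_pack / consumption = 28030 / 198.3 = 141.4 km

141.4 km


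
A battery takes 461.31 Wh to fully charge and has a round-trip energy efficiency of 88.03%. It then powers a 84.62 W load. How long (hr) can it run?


Step 1: E_discharge = eta/100 * E_charge = 88.03/100 * 461.31 = 406.09 Wh
Step 2: t = E_discharge / P = 406.09 / 84.62 = 4.799 hr

4.799 hr


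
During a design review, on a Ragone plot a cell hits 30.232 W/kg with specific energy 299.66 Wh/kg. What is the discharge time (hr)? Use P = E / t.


t = E / P = 299.66 / 30.232 = 9.912 hr

9.912 hr


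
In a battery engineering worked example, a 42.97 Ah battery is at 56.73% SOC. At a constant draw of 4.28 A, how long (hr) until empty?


Step 1: remaining = SOC/100 * C_total = 56.73/100 * 42.97 = 24.377 Ah
Step 2: t = remaining / I = 24.377 / 4.28 = 5.696 hr

5.696 hr


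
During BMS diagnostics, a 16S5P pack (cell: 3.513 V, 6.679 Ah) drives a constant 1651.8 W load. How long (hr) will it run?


Step 1: E_pack = Ns * V_cell * Np * C_cell = 16 * 3.513 * 5 * 6.679 = 1877.1 Wh
Step 2: t = E_pack / P = 1877.1 / 1651.8 = 1.136 hr

1.136 hr


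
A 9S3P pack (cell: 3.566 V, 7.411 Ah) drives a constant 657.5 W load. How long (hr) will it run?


Step 1: E_pack = Ns * V_cell * Np * C_cell = 9 * 3.566 * 3 * 7.411 = 713.55 Wh
Step 2: t = E_pack / P = 713.55 / 657.5 = 1.085 hr

1.085 hr


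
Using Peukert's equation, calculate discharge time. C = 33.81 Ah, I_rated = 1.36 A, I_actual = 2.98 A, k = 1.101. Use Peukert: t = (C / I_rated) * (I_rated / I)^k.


t_rated = C / I_rated = 33.81 / 1.36 = 24.86 hr
(I_rated/I)^k = (0.45638)^1.101 = 0.42162
t = t_rated * (I_rated/I)^k = 24.86 * 0.42162 = 10.48 hr

10.48 hr


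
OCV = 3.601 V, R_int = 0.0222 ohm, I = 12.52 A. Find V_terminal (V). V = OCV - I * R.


IR drop = 12.52 * 0.0222 = 0.27794 V
V = 3.601 - 0.27794 = 3.323 V

3.323 V


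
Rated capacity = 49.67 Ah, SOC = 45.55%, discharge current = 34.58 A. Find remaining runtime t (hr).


Step 1: remaining = SOC/100 * C_total = 45.55/100 * 49.67 = 22.625 Ah
Step 2: t = remaining / I = 22.625 / 34.58 = 0.6543 hr

0.6543 hr


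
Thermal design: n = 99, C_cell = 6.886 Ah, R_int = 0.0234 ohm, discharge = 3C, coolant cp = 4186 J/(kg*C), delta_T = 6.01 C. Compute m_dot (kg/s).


Step 1: I = 3 * 6.886 = 20.658 A
Step 2: Q_cell = I^2 * R = 20.658^2 * 0.0234 = 9.986 W
Step 3: Q_total = 99 * 9.986 = 988.61 W
Step 4: m_dot = Q_total / (cp * dT) = 988.61 / (4186 * 6.01) = 0.03930 kg/s

0.03930 kg/s


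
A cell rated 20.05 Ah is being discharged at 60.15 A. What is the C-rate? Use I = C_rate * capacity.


Rearranging: C_rate = 60.15 / 20.05 = 3C

3C


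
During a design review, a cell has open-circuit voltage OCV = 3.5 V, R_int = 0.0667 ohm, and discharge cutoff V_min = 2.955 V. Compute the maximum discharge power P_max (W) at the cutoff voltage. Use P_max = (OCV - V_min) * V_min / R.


P_max = (OCV - V_min) * V_min / R = (3.5 - 2.955) * 2.955 / 0.0667 = 0.545 * 2.955 / 0.0667 = 24.15 W

24.15 W


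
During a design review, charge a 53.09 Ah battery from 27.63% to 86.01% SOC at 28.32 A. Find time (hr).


Step 1: dSOC = 86.01% - 27.63% = 58.38%
Step 2: delta_Ah = 53.09 * 58.38 / 100 = 30.994 Ah
Step 3: t = 30.994 / 28.32 = 1.094 hr

1.094 hr


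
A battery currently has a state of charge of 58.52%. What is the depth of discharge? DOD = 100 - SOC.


Complement of SOC: DOD = 100% - 58.52% = 41.48%

41.48%


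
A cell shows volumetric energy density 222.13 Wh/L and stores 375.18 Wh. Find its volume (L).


V = E / ED = 375.18 / 222.13 = 1.689 L

1.689 L


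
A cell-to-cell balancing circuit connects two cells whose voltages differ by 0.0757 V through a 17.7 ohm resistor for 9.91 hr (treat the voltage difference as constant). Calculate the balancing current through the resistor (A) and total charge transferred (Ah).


I_bal = dV / R = 0.0757 / 17.7 = 0.0042768 A
Q = I_bal * t = 0.0042768 * 9.91 = 0.04238 Ah

I=0.0042768 A, Q=0.04238 Ah


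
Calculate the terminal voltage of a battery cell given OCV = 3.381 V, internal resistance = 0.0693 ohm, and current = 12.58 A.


IR drop = 12.58 * 0.0693 = 0.87179 V
V = 3.381 - 0.87179 = 2.509 V

2.509 V


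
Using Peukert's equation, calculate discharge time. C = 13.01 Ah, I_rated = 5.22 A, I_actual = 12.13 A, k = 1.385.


t_rated = C / I_rated = 13.01 / 5.22 = 2.4923 hr
(I_rated/I)^k = (0.43034)^1.385 = 0.31105
t = t_rated * (I_rated/I)^k = 2.4923 * 0.31105 = 0.7752 hr

0.7752 hr


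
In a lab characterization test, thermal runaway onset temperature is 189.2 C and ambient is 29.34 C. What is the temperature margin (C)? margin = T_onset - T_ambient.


Safety margin = 189.2 C - 29.34 C = 159.86 C

159.86 C


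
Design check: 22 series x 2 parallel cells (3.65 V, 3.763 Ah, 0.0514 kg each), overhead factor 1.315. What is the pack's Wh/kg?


Step 1: V_pack = 22 * 3.65 = 80.3 V
Step 2: C_pack = 2 * 3.763 = 7.526 Ah
Step 3: E_pack = V_pack * C_pack = 80.3 * 7.526 = 604.34 Wh
Step 4: m_pack = 22 * 2 * 0.0514 * 1.315 = 2.974 kg
Step 5: ED = E_pack / m_pack = 604.34 / 2.974 = 203.2 Wh/kg

203.2 Wh/kg


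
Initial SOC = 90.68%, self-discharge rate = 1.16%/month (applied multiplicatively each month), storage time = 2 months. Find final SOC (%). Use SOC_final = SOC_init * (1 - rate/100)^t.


Monthly retention factor = 1 - 1.16/100 = 0.9884
Over 2 months: factor^2 = 0.97693
SOC_final = 90.68 * 0.97693 = 88.59%

88.59%


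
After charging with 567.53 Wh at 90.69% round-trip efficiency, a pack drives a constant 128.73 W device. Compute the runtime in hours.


Step 1: E_discharge = eta/100 * E_charge = 90.69/100 * 567.53 = 514.69 Wh
Step 2: t = E_discharge / P = 514.69 / 128.73 = 3.998 hr

3.998 hr


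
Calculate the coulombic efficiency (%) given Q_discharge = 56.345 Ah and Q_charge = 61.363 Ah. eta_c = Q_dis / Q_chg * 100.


eta_c = Q_dis / Q_chg * 100 = 56.345 / 61.363 * 100 = 91.82%

91.82%


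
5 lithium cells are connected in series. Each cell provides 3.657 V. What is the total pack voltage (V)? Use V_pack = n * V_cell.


With 5 cells in series at 3.657 V each, V_pack = 18.285 V

18.285 V


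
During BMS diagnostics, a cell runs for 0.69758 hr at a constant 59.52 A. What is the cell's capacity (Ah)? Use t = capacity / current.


C = I * t = 59.52 * 0.69758 = 41.52 Ah

41.52 Ah


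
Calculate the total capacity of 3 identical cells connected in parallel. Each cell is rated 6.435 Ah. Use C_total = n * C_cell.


Parallel capacities add: 3 * 6.435 Ah = 19.305 Ah

19.305 Ah


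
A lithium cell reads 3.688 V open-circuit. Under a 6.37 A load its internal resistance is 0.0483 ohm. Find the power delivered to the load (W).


Step 1: V_terminal = OCV - I*R = 3.688 - 6.37 * 0.0483 = 3.3803 V
Step 2: P_out = V_terminal * I = 3.3803 * 6.37 = 21.53 W

21.53 W


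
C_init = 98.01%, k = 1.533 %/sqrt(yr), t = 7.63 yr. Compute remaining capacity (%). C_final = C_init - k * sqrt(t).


Step 1: sqrt(7.63 yr) = 2.7622
Step 2: drop = 1.533 * 2.7622 = 4.2345
Step 3: C_final = 98.01 - 4.2345 = 93.78%

93.78%


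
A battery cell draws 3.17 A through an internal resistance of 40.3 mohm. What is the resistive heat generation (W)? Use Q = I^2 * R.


Convert: R = 40.3 mohm = 0.0403 ohm
Q = I^2 * R = 3.17^2 * 0.0403 = 0.4050 W

0.4050 W


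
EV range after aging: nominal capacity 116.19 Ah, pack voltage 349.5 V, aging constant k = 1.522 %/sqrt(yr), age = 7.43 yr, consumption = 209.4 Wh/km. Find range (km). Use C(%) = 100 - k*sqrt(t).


Step 1: capacity retention = 100 - 1.522 * sqrt(7.43) = 100 - 1.522 * 2.7258 = 95.851%
Step 2: C_now = 116.19 * 95.851/100 = 111.37 Ah
Step 3: E_pack = V * C_now = 349.5 * 111.37 = 38924 Wh
Step 4: range = E_pack / consumption = 38924 / 209.4 = 185.9 km

185.9 km


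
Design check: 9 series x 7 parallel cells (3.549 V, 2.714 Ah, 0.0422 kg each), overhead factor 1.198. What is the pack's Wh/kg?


Step 1: V_pack = 9 * 3.549 = 31.941 V
Step 2: C_pack = 7 * 2.714 = 18.998 Ah
Step 3: E_pack = V_pack * C_pack = 31.941 * 18.998 = 606.82 Wh
Step 4: m_pack = 9 * 7 * 0.0422 * 1.198 = 3.185 kg
Step 5: ED = E_pack / m_pack = 606.82 / 3.185 = 190.5 Wh/kg

190.5 Wh/kg


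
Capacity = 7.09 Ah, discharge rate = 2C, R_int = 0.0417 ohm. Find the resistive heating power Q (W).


Step 1: I = C_rate * capacity = 2 * 7.09 = 14.18 A
Step 2: Q = I^2 * R = 14.18^2 * 0.0417 = 201.07 * 0.0417 = 8.385 W

8.385 W


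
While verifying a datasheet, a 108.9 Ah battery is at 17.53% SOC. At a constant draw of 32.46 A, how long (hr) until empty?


Step 1: remaining = SOC/100 * C_total = 17.53/100 * 108.9 = 19.09 Ah
Step 2: t = remaining / I = 19.09 / 32.46 = 0.5881 hr

0.5881 hr


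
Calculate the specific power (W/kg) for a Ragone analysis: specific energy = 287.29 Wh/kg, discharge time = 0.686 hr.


Specific power = 287.29 Wh/kg / 0.686 hr = 418.8 W/kg

418.8 W/kg


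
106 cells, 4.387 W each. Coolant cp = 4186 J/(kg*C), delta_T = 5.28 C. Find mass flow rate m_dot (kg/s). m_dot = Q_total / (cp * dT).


Step 1: Total heat Q = 106 * 4.387 W = 465.02 W
Step 2: denom = cp * dT = 4186 * 5.28 = 22102
Step 3: m_dot = 465.02 / 22102 = 0.02104 kg/s

0.02104 kg/s


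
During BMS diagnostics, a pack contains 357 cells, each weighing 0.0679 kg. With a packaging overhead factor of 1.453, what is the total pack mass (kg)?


Cell mass sum = 357 * 0.0679 = 24.24 kg
With overhead 1.453: m_pack = 24.24 * 1.453 = 35.22 kg

35.22 kg


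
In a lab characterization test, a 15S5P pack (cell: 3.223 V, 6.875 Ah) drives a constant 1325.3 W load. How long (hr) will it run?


Step 1: E_pack = Ns * V_cell * Np * C_cell = 15 * 3.223 * 5 * 6.875 = 1661.9 Wh
Step 2: t = E_pack / P = 1661.9 / 1325.3 = 1.254 hr

1.254 hr


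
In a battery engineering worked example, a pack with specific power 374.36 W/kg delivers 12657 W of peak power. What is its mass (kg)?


m = P / SP = 12657 / 374.36 = 33.81 kg

33.81 kg


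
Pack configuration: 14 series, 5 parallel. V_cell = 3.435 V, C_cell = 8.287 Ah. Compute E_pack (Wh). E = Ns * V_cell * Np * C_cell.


V_pack = 14 * 3.435 = 48.09 V
C_pack = 5 * 8.287 = 41.435 Ah
E = V_pack * C_pack = 48.09 * 41.435 = 1993 Wh

1993 Wh


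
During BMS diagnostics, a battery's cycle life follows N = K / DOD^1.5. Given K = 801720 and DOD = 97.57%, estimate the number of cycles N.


Step 1: DOD^1.5 = 97.57^1.5 = 963.77
Step 2: N = 801720 / 963.77 = 831.9 cycles

831.9 cycles


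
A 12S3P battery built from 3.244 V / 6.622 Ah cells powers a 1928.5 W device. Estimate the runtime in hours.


Step 1: E_pack = Ns * V_cell * Np * C_cell = 12 * 3.244 * 3 * 6.622 = 773.34 Wh
Step 2: t = E_pack / P = 773.34 / 1928.5 = 0.4010 hr

0.4010 hr


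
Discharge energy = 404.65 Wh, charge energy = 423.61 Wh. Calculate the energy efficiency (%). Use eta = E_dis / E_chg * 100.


eta_e = E_dis / E_chg * 100 = 404.65 / 423.61 * 100 = 95.52%

95.52%


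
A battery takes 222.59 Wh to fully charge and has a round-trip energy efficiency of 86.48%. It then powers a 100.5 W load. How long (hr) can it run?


Step 1: E_discharge = eta/100 * E_charge = 86.48/100 * 222.59 = 192.5 Wh
Step 2: t = E_discharge / P = 192.5 / 100.5 = 1.915 hr

1.915 hr


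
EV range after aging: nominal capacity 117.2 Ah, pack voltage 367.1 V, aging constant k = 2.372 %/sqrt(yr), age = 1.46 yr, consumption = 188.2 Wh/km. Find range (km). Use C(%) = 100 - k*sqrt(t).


Step 1: capacity retention = 100 - 2.372 * sqrt(1.46) = 100 - 2.372 * 1.2083 = 97.134%
Step 2: C_now = 117.2 * 97.134/100 = 113.84 Ah
Step 3: E_pack = V * C_now = 367.1 * 113.84 = 41791 Wh
Step 4: range = E_pack / consumption = 41791 / 188.2 = 222.1 km

222.1 km


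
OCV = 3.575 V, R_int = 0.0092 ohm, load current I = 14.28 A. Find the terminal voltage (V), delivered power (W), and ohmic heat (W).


Step 1: V_terminal = OCV - I*R = 3.575 - 14.28 * 0.0092 = 3.4436 V
Step 2: P_out = V_terminal * I = 3.4436 * 14.28 = 49.17 W
Step 3: Q = I^2 * R = 14.28^2 * 0.0092 = 1.876 W

V=3.4436 V, P=49.17 W, Q=1.876 W


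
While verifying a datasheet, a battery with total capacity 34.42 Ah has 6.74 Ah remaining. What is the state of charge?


SOC = (remaining / total) * 100 = (6.74 / 34.42) * 100 = 19.58%

19.58%


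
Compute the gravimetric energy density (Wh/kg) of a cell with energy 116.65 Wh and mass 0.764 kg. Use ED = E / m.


Specific energy = 116.65 Wh / 0.764 kg = 152.7 Wh/kg

152.7 Wh/kg


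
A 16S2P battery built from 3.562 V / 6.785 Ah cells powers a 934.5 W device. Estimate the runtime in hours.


Step 1: E_pack = Ns * V_cell * Np * C_cell = 16 * 3.562 * 2 * 6.785 = 773.38 Wh
Step 2: t = E_pack / P = 773.38 / 934.5 = 0.8276 hr

0.8276 hr


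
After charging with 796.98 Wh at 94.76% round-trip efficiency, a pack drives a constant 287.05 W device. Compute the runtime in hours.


Step 1: E_discharge = eta/100 * E_charge = 94.76/100 * 796.98 = 755.22 Wh
Step 2: t = E_discharge / P = 755.22 / 287.05 = 2.631 hr

2.631 hr


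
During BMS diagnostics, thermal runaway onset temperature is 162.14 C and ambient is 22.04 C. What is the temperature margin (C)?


margin = T_onset - T_ambient = 162.14 - 22.04 = 140.1 C

140.1 C


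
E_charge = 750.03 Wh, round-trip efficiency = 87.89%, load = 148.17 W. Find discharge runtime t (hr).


Step 1: E_discharge = eta/100 * E_charge = 87.89/100 * 750.03 = 659.2 Wh
Step 2: t = E_discharge / P = 659.2 / 148.17 = 4.449 hr

4.449 hr


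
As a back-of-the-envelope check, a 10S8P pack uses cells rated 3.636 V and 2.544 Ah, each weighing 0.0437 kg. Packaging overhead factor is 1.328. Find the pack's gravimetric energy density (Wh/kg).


Step 1: V_pack = 10 * 3.636 = 36.36 V
Step 2: C_pack = 8 * 2.544 = 20.352 Ah
Step 3: E_pack = V_pack * C_pack = 36.36 * 20.352 = 740 Wh
Step 4: m_pack = 10 * 8 * 0.0437 * 1.328 = 4.6427 kg
Step 5: ED = E_pack / m_pack = 740 / 4.6427 = 159.4 Wh/kg

159.4 Wh/kg


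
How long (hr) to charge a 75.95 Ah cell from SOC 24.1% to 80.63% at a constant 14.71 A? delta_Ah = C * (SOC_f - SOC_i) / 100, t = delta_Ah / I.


delta_Ah = 75.95 * (80.63 - 24.1) / 100 = 42.935 Ah
t = delta_Ah / I = 42.935 / 14.71 = 2.919 hr

2.919 hr


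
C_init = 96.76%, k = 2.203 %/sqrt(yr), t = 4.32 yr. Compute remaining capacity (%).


Step 1: sqrt(4.32 yr) = 2.0785
Step 2: drop = 2.203 * 2.0785 = 4.5789
Step 3: C_final = 96.76 - 4.5789 = 92.18%

92.18%


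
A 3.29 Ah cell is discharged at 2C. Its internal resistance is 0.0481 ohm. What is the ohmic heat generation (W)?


Step 1: I = C_rate * capacity = 2 * 3.29 = 6.58 A
Step 2: Q = I^2 * R = 6.58^2 * 0.0481 = 43.296 * 0.0481 = 2.083 W

2.083 W


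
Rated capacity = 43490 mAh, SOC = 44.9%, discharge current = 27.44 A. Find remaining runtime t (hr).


Convert: C_total = 43490 mAh = 43.49 Ah
Step 1: remaining = SOC/100 * C_total = 44.9/100 * 43.49 = 19.527 Ah
Step 2: t = remaining / I = 19.527 / 27.44 = 0.7116 hr

0.7116 hr


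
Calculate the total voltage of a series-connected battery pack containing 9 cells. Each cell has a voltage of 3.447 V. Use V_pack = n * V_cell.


V_pack = n * V_cell = 9 * 3.447 = 31.023 V

31.023 V


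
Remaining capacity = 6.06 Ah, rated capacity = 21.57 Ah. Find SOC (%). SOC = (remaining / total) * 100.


SOC = (remaining / total) * 100 = (6.06 / 21.57) * 100 = 28.09%

28.09%


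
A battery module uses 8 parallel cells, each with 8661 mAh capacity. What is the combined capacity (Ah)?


Convert: C_cell = 8661 mAh = 8.661 Ah
C_total = 8 * 8.661 = 69.288 Ah

69.288 Ah


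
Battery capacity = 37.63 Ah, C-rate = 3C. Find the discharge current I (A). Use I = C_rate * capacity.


At 3C: I = 3 * 37.63 Ah = 112.89 A

112.89 A


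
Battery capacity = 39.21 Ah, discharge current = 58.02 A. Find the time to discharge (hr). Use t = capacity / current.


t = capacity / current = 39.21 / 58.02 = 0.6758 hr

0.6758 hr


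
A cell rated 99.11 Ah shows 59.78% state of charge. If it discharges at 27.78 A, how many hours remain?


Step 1: remaining = SOC/100 * C_total = 59.78/100 * 99.11 = 59.248 Ah
Step 2: t = remaining / I = 59.248 / 27.78 = 2.133 hr

2.133 hr


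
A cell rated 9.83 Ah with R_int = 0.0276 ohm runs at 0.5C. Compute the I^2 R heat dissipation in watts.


Step 1: I = C_rate * capacity = 0.5 * 9.83 = 4.915 A
Step 2: Q = I^2 * R = 4.915^2 * 0.0276 = 24.157 * 0.0276 = 0.6667 W

0.6667 W


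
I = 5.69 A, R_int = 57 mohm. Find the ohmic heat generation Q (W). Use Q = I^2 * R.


Convert: R = 57 mohm = 0.057 ohm
Q = I^2 * R = 5.69^2 * 0.057 = 1.845 W

1.845 W


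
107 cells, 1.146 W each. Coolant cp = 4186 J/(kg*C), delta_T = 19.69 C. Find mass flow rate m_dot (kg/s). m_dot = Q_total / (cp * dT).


Step 1: Total heat Q = 107 * 1.146 W = 122.62 W
Step 2: denom = cp * dT = 4186 * 19.69 = 82422
Step 3: m_dot = 122.62 / 82422 = 0.001488 kg/s

0.001488 kg/s


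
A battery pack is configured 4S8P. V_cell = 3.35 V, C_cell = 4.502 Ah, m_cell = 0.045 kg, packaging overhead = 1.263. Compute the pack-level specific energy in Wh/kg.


Step 1: V_pack = 4 * 3.35 = 13.4 V
Step 2: C_pack = 8 * 4.502 = 36.016 Ah
Step 3: E_pack = V_pack * C_pack = 13.4 * 36.016 = 482.61 Wh
Step 4: m_pack = 4 * 8 * 0.045 * 1.263 = 1.8187 kg
Step 5: ED = E_pack / m_pack = 482.61 / 1.8187 = 265.4 Wh/kg

265.4 Wh/kg


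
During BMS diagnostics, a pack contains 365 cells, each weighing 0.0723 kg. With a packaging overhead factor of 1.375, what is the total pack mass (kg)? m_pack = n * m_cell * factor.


Cell mass sum = 365 * 0.0723 = 26.39 kg
With overhead 1.375: m_pack = 26.39 * 1.375 = 36.29 kg

36.29 kg


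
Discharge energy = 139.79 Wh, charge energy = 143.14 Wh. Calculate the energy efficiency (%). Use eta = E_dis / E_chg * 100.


Round-trip efficiency = 139.79/143.14 * 100% = 97.66%

97.66%


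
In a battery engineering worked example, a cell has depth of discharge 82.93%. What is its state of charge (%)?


SOC = 100 - DOD = 100 - 82.93 = 17.07%

17.07%


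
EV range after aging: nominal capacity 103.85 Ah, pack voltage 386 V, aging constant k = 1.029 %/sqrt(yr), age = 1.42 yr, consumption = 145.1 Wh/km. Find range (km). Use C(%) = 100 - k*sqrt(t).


Step 1: capacity retention = 100 - 1.029 * sqrt(1.42) = 100 - 1.029 * 1.1916 = 98.774%
Step 2: C_now = 103.85 * 98.774/100 = 102.58 Ah
Step 3: E_pack = V * C_now = 386 * 102.58 = 39596 Wh
Step 4: range = E_pack / consumption = 39596 / 145.1 = 272.9 km

272.9 km


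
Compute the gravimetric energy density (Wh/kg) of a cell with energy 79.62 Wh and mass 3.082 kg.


Specific energy = 79.62 Wh / 3.082 kg = 25.83 Wh/kg

25.83 Wh/kg


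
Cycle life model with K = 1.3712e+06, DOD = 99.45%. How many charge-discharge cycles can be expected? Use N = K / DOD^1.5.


Step 1: DOD^1.5 = 99.45^1.5 = 991.76
Step 2: N = 1.3712e+06 / 991.76 = 1383 cycles

1383 cycles


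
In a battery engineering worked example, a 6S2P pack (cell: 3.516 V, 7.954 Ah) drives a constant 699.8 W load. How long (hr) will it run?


Step 1: E_pack = Ns * V_cell * Np * C_cell = 6 * 3.516 * 2 * 7.954 = 335.6 Wh
Step 2: t = E_pack / P = 335.6 / 699.8 = 0.4796 hr

0.4796 hr


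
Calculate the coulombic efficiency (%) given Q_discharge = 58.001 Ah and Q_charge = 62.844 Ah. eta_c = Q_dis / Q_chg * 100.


Coulombic efficiency = 58.001/62.844 * 100% = 92.29%

92.29%


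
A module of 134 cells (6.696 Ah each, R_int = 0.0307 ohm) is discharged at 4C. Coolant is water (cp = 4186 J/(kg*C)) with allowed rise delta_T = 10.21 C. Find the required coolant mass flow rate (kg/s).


Step 1: I = 4 * 6.696 = 26.784 A
Step 2: Q_cell = I^2 * R = 26.784^2 * 0.0307 = 22.024 W
Step 3: Q_total = 134 * 22.024 = 2951.2 W
Step 4: m_dot = Q_total / (cp * dT) = 2951.2 / (4186 * 10.21) = 0.06905 kg/s

0.06905 kg/s


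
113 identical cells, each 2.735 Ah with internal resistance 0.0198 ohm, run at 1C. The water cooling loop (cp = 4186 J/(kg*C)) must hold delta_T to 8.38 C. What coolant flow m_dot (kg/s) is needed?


Step 1: I = 1 * 2.735 = 2.735 A
Step 2: Q_cell = I^2 * R = 2.735^2 * 0.0198 = 0.14811 W
Step 3: Q_total = 113 * 0.14811 = 16.736 W
Step 4: m_dot = Q_total / (cp * dT) = 16.736 / (4186 * 8.38) = 4.771e-04 kg/s

4.771e-04 kg/s


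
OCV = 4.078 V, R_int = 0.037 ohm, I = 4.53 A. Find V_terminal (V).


V = OCV - I*R = 4.078 - 4.53 * 0.037 = 3.910 V

3.910 V


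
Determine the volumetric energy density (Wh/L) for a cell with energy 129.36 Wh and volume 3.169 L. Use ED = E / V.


ED = E / V = 129.36 / 3.169 = 40.82 Wh/L

40.82 Wh/L


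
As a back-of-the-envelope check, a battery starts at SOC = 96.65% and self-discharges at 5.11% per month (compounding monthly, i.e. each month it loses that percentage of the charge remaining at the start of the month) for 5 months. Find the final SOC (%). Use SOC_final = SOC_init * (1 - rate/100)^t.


decay = (1 - 5.11/100)^5 = 0.76931
SOC_final = 96.65 * 0.76931 = 74.35%

74.35%


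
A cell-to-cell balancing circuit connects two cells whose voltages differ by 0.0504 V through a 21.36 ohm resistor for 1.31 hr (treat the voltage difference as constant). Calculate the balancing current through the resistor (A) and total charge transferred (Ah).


First, Ohm's law: I_bal = 0.0504 V / 21.36 ohm = 0.0023596 A
Then Q = I * t = 0.0023596 A * 1.31 hr = 0.003091 Ah

I=0.0023596 A, Q=0.003091 Ah


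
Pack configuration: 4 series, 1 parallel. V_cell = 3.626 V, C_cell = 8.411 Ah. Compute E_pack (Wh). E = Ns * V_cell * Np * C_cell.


V_pack = 4 * 3.626 = 14.504 V
C_pack = 1 * 8.411 = 8.411 Ah
E = V_pack * C_pack = 14.504 * 8.411 = 122.0 Wh

122.0 Wh


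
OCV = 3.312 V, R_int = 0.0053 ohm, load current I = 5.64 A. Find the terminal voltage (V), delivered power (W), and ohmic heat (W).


Step 1: V_terminal = OCV - I*R = 3.312 - 5.64 * 0.0053 = 3.2821 V
Step 2: P_out = V_terminal * I = 3.2821 * 5.64 = 18.51 W
Step 3: Q = I^2 * R = 5.64^2 * 0.0053 = 0.1686 W

V=3.2821 V, P=18.51 W, Q=0.1686 W


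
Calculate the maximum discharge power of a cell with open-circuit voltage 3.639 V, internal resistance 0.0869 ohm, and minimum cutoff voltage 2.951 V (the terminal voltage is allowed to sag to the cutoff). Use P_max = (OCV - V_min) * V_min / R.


P_max = (OCV - V_min) * V_min / R = (3.639 - 2.951) * 2.951 / 0.0869 = 0.688 * 2.951 / 0.0869 = 23.36 W

23.36 W


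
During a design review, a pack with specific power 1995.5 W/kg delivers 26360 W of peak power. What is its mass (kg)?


m = P / SP = 26360 / 1995.5 = 13.21 kg

13.21 kg


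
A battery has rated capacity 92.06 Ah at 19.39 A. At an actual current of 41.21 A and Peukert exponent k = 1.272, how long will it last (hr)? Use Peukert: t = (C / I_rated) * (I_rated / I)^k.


t_rated = C / I_rated = 92.06 / 19.39 = 4.7478 hr
(I_rated/I)^k = (0.47052)^1.272 = 0.38328
t = t_rated * (I_rated/I)^k = 4.7478 * 0.38328 = 1.820 hr

1.820 hr


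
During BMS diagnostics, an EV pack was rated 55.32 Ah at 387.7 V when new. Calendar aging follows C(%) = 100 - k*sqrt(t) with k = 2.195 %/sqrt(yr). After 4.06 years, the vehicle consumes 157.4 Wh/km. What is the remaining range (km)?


Step 1: capacity retention = 100 - 2.195 * sqrt(4.06) = 100 - 2.195 * 2.0149 = 95.577%
Step 2: C_now = 55.32 * 95.577/100 = 52.873 Ah
Step 3: E_pack = V * C_now = 387.7 * 52.873 = 20499 Wh
Step 4: range = E_pack / consumption = 20499 / 157.4 = 130.2 km

130.2 km


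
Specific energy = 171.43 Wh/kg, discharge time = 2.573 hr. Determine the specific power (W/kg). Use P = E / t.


Specific power = 171.43 Wh/kg / 2.573 hr = 66.63 W/kg

66.63 W/kg


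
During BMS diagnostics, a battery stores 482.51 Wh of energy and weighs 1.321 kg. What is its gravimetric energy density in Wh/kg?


ED = E / m = 482.51 / 1.321 = 365.3 Wh/kg

365.3 Wh/kg


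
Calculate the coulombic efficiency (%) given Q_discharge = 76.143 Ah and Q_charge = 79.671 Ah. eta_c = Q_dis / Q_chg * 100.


eta_c = Q_dis / Q_chg * 100 = 76.143 / 79.671 * 100 = 95.57%

95.57%


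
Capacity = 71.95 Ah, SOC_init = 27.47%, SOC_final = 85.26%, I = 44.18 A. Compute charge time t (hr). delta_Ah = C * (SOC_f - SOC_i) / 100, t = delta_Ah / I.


Step 1: dSOC = 85.26% - 27.47% = 57.79%
Step 2: delta_Ah = 71.95 * 57.79 / 100 = 41.58 Ah
Step 3: t = 41.58 / 44.18 = 0.9411 hr

0.9411 hr


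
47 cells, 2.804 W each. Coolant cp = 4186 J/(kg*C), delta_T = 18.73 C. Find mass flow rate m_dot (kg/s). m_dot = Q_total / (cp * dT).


Step 1: Total heat Q = 47 * 2.804 W = 131.79 W
Step 2: denom = cp * dT = 4186 * 18.73 = 78404
Step 3: m_dot = 131.79 / 78404 = 0.001681 kg/s

0.001681 kg/s


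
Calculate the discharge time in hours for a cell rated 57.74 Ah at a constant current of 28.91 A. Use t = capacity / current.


t = capacity / current = 57.74 / 28.91 = 1.997 hr

1.997 hr


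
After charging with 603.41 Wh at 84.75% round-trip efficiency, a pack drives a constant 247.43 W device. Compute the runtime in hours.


Step 1: E_discharge = eta/100 * E_charge = 84.75/100 * 603.41 = 511.39 Wh
Step 2: t = E_discharge / P = 511.39 / 247.43 = 2.067 hr

2.067 hr


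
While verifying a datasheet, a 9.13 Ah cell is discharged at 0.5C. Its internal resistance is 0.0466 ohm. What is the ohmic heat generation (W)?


Step 1: I = C_rate * capacity = 0.5 * 9.13 = 4.565 A
Step 2: Q = I^2 * R = 4.565^2 * 0.0466 = 20.839 * 0.0466 = 0.9711 W

0.9711 W


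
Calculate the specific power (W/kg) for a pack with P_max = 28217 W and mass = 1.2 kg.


Specific power = 28217 W / 1.2 kg = 23510 W/kg

23510 W/kg


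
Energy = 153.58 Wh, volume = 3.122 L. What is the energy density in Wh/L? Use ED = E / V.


Volumetric ED = 153.58 Wh / 3.122 L = 49.19 Wh/L

49.19 Wh/L


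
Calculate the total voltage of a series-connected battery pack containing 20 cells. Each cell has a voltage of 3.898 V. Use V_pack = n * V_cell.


With 20 cells in series at 3.898 V each, V_pack = 77.96 V

77.96 V


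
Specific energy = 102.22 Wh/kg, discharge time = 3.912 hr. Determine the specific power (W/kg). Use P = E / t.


P_specific = E / t = 102.22 / 3.912 = 26.13 W/kg

26.13 W/kg


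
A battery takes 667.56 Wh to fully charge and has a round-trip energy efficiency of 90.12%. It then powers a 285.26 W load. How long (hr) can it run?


Step 1: E_discharge = eta/100 * E_charge = 90.12/100 * 667.56 = 601.61 Wh
Step 2: t = E_discharge / P = 601.61 / 285.26 = 2.109 hr

2.109 hr


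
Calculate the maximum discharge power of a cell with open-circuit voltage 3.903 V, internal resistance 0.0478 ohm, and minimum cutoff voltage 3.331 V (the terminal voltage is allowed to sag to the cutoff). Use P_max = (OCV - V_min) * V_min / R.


P_max = (OCV - V_min) * V_min / R = (3.903 - 3.331) * 3.331 / 0.0478 = 0.572 * 3.331 / 0.0478 = 39.86 W

39.86 W


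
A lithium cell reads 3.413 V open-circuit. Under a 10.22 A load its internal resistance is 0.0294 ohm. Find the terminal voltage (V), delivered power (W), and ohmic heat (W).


Step 1: V_terminal = OCV - I*R = 3.413 - 10.22 * 0.0294 = 3.1125 V
Step 2: P_out = V_terminal * I = 3.1125 * 10.22 = 31.81 W
Step 3: Q = I^2 * R = 10.22^2 * 0.0294 = 3.071 W

V=3.1125 V, P=31.81 W, Q=3.071 W


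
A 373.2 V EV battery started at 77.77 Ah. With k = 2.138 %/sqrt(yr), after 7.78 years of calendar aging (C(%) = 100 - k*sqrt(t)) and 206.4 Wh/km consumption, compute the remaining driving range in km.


Step 1: capacity retention = 100 - 2.138 * sqrt(7.78) = 100 - 2.138 * 2.7893 = 94.036%
Step 2: C_now = 77.77 * 94.036/100 = 73.132 Ah
Step 3: E_pack = V * C_now = 373.2 * 73.132 = 27293 Wh
Step 4: range = E_pack / consumption = 27293 / 206.4 = 132.2 km

132.2 km


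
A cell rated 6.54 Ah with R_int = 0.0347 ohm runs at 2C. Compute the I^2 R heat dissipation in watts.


Step 1: I = C_rate * capacity = 2 * 6.54 = 13.08 A
Step 2: Q = I^2 * R = 13.08^2 * 0.0347 = 171.09 * 0.0347 = 5.937 W

5.937 W


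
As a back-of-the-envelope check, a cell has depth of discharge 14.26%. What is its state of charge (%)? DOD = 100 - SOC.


SOC = 100 - DOD = 100 - 14.26 = 85.74%

85.74%


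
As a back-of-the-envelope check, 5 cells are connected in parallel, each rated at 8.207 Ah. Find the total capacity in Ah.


C_total = 5 * 8.207 = 41.035 Ah

41.035 Ah


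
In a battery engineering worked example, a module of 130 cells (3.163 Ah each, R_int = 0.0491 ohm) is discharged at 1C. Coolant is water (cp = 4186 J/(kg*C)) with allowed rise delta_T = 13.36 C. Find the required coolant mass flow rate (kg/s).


Step 1: I = 1 * 3.163 = 3.163 A
Step 2: Q_cell = I^2 * R = 3.163^2 * 0.0491 = 0.49122 W
Step 3: Q_total = 130 * 0.49122 = 63.859 W
Step 4: m_dot = Q_total / (cp * dT) = 63.859 / (4186 * 13.36) = 0.001142 kg/s

0.001142 kg/s


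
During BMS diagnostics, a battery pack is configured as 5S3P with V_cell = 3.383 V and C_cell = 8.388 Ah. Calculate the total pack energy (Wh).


V_pack = 5 * 3.383 = 16.915 V
C_pack = 3 * 8.388 = 25.164 Ah
E = V_pack * C_pack = 16.915 * 25.164 = 425.6 Wh

425.6 Wh


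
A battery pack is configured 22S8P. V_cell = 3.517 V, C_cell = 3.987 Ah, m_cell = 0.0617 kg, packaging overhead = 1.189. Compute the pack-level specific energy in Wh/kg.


Step 1: V_pack = 22 * 3.517 = 77.374 V
Step 2: C_pack = 8 * 3.987 = 31.896 Ah
Step 3: E_pack = V_pack * C_pack = 77.374 * 31.896 = 2467.9 Wh
Step 4: m_pack = 22 * 8 * 0.0617 * 1.189 = 12.912 kg
Step 5: ED = E_pack / m_pack = 2467.9 / 12.912 = 191.1 Wh/kg

191.1 Wh/kg


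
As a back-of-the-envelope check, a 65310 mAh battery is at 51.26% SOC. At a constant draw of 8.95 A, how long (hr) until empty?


Convert: C_total = 65310 mAh = 65.31 Ah
Step 1: remaining = SOC/100 * C_total = 51.26/100 * 65.31 = 33.478 Ah
Step 2: t = remaining / I = 33.478 / 8.95 = 3.741 hr

3.741 hr


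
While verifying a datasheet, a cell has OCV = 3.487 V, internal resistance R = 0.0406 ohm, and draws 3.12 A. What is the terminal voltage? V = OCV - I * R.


IR drop = 3.12 * 0.0406 = 0.12667 V
V = 3.487 - 0.12667 = 3.360 V

3.360 V


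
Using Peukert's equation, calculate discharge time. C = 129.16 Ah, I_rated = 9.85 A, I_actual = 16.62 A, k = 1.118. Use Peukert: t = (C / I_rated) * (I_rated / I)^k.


t_rated = C / I_rated = 129.16 / 9.85 = 13.113 hr
(I_rated/I)^k = (0.59266)^1.118 = 0.55718
t = t_rated * (I_rated/I)^k = 13.113 * 0.55718 = 7.306 hr

7.306 hr


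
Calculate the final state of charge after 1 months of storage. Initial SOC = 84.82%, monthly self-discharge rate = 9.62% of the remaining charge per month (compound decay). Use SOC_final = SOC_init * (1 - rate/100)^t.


decay = (1 - 9.62/100)^1 = 0.9038
SOC_final = 84.82 * 0.9038 = 76.66%

76.66%


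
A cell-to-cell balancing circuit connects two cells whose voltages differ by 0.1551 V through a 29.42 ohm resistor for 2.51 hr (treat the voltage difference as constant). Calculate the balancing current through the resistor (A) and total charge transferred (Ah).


I_bal = dV / R = 0.1551 / 29.42 = 0.0052719 A
Q = I_bal * t = 0.0052719 * 2.51 = 0.01323 Ah

I=0.0052719 A, Q=0.01323 Ah


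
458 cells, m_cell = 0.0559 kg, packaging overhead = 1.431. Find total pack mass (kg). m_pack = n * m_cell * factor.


Cell mass sum = 458 * 0.0559 = 25.602 kg
With overhead 1.431: m_pack = 25.602 * 1.431 = 36.64 kg

36.64 kg


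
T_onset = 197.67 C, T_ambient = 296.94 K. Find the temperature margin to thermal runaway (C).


Convert: T_ambient = 296.94 K = 23.79 C
margin = 197.67 - 23.79 = 173.88 C

173.88 C


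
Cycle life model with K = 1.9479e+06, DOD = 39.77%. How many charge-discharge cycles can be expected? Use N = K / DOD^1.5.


Step 1: DOD^1.5 = 39.77^1.5 = 250.8
Step 2: N = 1.9479e+06 / 250.8 = 7767 cycles

7767 cycles


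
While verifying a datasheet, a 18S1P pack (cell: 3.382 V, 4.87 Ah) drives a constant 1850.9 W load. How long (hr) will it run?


Step 1: E_pack = Ns * V_cell * Np * C_cell = 18 * 3.382 * 1 * 4.87 = 296.47 Wh
Step 2: t = E_pack / P = 296.47 / 1850.9 = 0.1602 hr

0.1602 hr


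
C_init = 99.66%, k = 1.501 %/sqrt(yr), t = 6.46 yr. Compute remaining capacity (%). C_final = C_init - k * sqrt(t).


Step 1: sqrt(6.46 yr) = 2.5417
Step 2: drop = 1.501 * 2.5417 = 3.8151
Step 3: C_final = 99.66 - 3.8151 = 95.84%

95.84%


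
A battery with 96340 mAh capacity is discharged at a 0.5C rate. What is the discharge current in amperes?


Convert: capacity = 96340 mAh = 96.34 Ah
At 0.5C: I = 0.5 * 96.34 Ah = 48.17 A

48.17 A


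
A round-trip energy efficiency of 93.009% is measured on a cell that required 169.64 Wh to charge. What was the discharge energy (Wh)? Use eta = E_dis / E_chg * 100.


E_dis = eta/100 * E_chg = 93.009/100 * 169.64 = 157.8 Wh

157.8 Wh


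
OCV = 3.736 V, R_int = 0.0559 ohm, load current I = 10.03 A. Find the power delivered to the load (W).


Step 1: V_terminal = OCV - I*R = 3.736 - 10.03 * 0.0559 = 3.1753 V
Step 2: P_out = V_terminal * I = 3.1753 * 10.03 = 31.85 W

31.85 W


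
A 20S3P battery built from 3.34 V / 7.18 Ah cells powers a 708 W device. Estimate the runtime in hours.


Step 1: E_pack = Ns * V_cell * Np * C_cell = 20 * 3.34 * 3 * 7.18 = 1438.9 Wh
Step 2: t = E_pack / P = 1438.9 / 708 = 2.032 hr

2.032 hr


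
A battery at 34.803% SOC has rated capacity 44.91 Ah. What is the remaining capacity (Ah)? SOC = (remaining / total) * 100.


remaining = SOC / 100 * total = 34.803 / 100 * 44.91 = 15.63 Ah

15.63 Ah


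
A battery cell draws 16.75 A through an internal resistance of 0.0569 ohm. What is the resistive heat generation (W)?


Q = I^2 * R = 16.75^2 * 0.0569 = 15.96 W

15.96 W


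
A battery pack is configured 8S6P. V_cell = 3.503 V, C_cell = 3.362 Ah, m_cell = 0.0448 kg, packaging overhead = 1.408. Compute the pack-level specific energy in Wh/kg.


Step 1: V_pack = 8 * 3.503 = 28.024 V
Step 2: C_pack = 6 * 3.362 = 20.172 Ah
Step 3: E_pack = V_pack * C_pack = 28.024 * 20.172 = 565.3 Wh
Step 4: m_pack = 8 * 6 * 0.0448 * 1.408 = 3.0278 kg
Step 5: ED = E_pack / m_pack = 565.3 / 3.0278 = 186.7 Wh/kg

186.7 Wh/kg


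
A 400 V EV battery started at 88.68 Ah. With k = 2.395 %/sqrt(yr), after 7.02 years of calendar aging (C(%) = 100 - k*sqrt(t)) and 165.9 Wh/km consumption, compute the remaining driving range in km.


Step 1: capacity retention = 100 - 2.395 * sqrt(7.02) = 100 - 2.395 * 2.6495 = 93.654%
Step 2: C_now = 88.68 * 93.654/100 = 83.052 Ah
Step 3: E_pack = V * C_now = 400 * 83.052 = 33221 Wh
Step 4: range = E_pack / consumption = 33221 / 165.9 = 200.2 km

200.2 km


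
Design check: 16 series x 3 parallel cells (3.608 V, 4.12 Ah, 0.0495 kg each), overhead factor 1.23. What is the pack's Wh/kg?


Step 1: V_pack = 16 * 3.608 = 57.728 V
Step 2: C_pack = 3 * 4.12 = 12.36 Ah
Step 3: E_pack = V_pack * C_pack = 57.728 * 12.36 = 713.52 Wh
Step 4: m_pack = 16 * 3 * 0.0495 * 1.23 = 2.9225 kg
Step 5: ED = E_pack / m_pack = 713.52 / 2.9225 = 244.1 Wh/kg

244.1 Wh/kg


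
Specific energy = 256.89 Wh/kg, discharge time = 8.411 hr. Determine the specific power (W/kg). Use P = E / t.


P_specific = E / t = 256.89 / 8.411 = 30.54 W/kg

30.54 W/kg


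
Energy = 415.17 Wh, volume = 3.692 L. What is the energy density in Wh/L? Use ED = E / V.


ED = E / V = 415.17 / 3.692 = 112.5 Wh/L

112.5 Wh/L


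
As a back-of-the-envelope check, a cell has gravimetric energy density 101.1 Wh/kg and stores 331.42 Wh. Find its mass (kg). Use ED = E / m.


m = E / ED = 331.42 / 101.1 = 3.278 kg

3.278 kg


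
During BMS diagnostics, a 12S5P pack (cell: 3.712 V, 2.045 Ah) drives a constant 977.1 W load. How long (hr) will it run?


Step 1: E_pack = Ns * V_cell * Np * C_cell = 12 * 3.712 * 5 * 2.045 = 455.46 Wh
Step 2: t = E_pack / P = 455.46 / 977.1 = 0.4661 hr

0.4661 hr


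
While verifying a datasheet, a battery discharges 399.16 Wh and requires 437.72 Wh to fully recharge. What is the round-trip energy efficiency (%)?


Round-trip efficiency = 399.16/437.72 * 100% = 91.19%

91.19%


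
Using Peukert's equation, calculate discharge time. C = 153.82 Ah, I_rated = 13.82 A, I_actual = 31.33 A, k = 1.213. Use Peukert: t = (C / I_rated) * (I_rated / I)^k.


Step 1: t_rated = C / I_rated = 153.82 / 13.82 = 11.13 hr
Step 2: ratio = 13.82 / 31.33 = 0.44111
Step 3: ratio^k = 0.44111^1.213 = 0.37054
Step 4: t = t_rated * ratio^k = 11.13 * 0.37054 = 4.124 hr

4.124 hr


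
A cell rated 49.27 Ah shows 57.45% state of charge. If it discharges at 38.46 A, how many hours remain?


Step 1: remaining = SOC/100 * C_total = 57.45/100 * 49.27 = 28.306 Ah
Step 2: t = remaining / I = 28.306 / 38.46 = 0.7360 hr

0.7360 hr


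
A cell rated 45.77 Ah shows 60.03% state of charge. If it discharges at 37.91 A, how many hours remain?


Step 1: remaining = SOC/100 * C_total = 60.03/100 * 45.77 = 27.476 Ah
Step 2: t = remaining / I = 27.476 / 37.91 = 0.7248 hr

0.7248 hr


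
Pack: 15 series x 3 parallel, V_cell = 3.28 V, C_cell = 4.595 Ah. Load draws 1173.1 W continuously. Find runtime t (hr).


Step 1: E_pack = Ns * V_cell * Np * C_cell = 15 * 3.28 * 3 * 4.595 = 678.22 Wh
Step 2: t = E_pack / P = 678.22 / 1173.1 = 0.5781 hr

0.5781 hr


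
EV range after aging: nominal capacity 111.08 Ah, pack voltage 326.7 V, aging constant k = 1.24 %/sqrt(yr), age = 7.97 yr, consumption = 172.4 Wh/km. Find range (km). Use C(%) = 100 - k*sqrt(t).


Step 1: capacity retention = 100 - 1.24 * sqrt(7.97) = 100 - 1.24 * 2.8231 = 96.499%
Step 2: C_now = 111.08 * 96.499/100 = 107.19 Ah
Step 3: E_pack = V * C_now = 326.7 * 107.19 = 35019 Wh
Step 4: range = E_pack / consumption = 35019 / 172.4 = 203.1 km

203.1 km
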